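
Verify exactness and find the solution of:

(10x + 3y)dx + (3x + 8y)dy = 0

Verify exactness: ∂M/∂y = ∂N/∂x ✓
Find F(x,y) such that ∂F/∂x = M, ∂F/∂y = N
Solution: 5x² + 3xy + 4y² = C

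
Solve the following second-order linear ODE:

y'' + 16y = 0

Characteristic equation: r² + 16 = 0
Roots: r = ±4i (complex conjugates)
General solution: y = C₁cos(4x) + C₂sin(4x)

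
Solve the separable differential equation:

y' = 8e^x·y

Separating variables and integrating:
ln|y| = 8e^x + C

General solution: y = Ce^(8e^x)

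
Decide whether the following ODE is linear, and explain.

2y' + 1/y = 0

Nonlinear (1/y term)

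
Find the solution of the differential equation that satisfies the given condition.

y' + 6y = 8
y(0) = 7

General solution: y = 4/3 + Ce^(-6x)
Applying y(0) = 7: C = 7 - 4/3 = 17/3
Particular solution: y = 4/3 + (17/3)e^(-6x)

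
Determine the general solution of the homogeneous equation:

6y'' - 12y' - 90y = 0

Characteristic equation: 6r² - 12r - 90 = 0
Divide by 6: r² - 2r - 15 = 0
Roots: r = 5, -3 (distinct real)
General solution: y = C₁e^(5x) + C₂e^(-3x)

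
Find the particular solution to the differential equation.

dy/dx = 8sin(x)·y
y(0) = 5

General solution: y = Ce^(-8cos(x))
Applying IC y(0) = 5:
Particular solution: y = 5e^(8(1-cos(x)))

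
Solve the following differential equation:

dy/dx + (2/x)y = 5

Using integrating factor method:

General solution: y = (5/3)x + Cx^(-2)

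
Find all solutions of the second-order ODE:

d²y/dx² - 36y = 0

Characteristic equation: r² - 36 = 0
Roots: r = 6, -6 (distinct real)
General solution: y = C₁e^(6x) + C₂e^(-6x)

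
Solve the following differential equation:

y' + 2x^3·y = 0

Using integrating factor method:

General solution: y = Ce^(-x^4/2)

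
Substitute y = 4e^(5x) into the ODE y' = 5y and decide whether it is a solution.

Verification:
y = 4e^(5x)
y' = 20e^(5x)
5y = 20e^(5x)
y' = 5y ✓

Yes, it is a solution.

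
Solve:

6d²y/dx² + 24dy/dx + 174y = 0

Characteristic equation: 6r² + 24r + 174 = 0
Divide by 6: r² + 4r + 29 = 0
Roots: r = -2 ± 5i (complex conjugates)
General solution: y = e^(-2x)(C₁cos(5x) + C₂sin(5x))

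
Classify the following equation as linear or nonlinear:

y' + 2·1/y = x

Nonlinear (1/y term)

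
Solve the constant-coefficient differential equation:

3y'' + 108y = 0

Characteristic equation: 3r² + 108 = 0
Divide by 3: r² + 36 = 0
Roots: r = ±6i (complex conjugates)
General solution: y = C₁cos(6x) + C₂sin(6x)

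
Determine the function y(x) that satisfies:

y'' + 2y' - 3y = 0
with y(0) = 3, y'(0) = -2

General solution: y = C₁e^x + C₂e^(-3x)
Applying ICs: C₁ = 7/4, C₂ = 5/4
Particular solution: y = (7/4)e^x + (5/4)e^(-3x)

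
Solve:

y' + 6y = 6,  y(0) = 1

General solution: y = 1 + Ce^(-6x)
Applying y(0) = 1: C = 1 - 1 = 0
Particular solution: y = 1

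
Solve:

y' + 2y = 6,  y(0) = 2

General solution: y = 3 + Ce^(-2x)
Applying y(0) = 2: C = 2 - 3 = -1
Particular solution: y = 3 - e^(-2x)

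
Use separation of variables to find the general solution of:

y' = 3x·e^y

Separating variables and integrating:
-e^(-y) = 3x²/2 + C

General solution: y = -ln(C - 3x²/2)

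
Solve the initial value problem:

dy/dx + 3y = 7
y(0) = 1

General solution: y = 7/3 + Ce^(-3x)
Applying y(0) = 1: C = 1 - 7/3 = -4/3
Particular solution: y = 7/3 - (4/3)e^(-3x)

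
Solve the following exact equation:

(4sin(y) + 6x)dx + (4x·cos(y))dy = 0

Verify exactness: ∂M/∂y = ∂N/∂x ✓
Find F(x,y) such that ∂F/∂x = M, ∂F/∂y = N
Solution: 4x·sin(y) + 3x² = C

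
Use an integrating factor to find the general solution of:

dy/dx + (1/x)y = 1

Using integrating factor method:

General solution: y = (1/2)x + C/x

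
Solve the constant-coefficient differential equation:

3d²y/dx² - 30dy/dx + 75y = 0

Characteristic equation: 3r² - 30r + 75 = 0
Divide by 3: r² - 10r + 25 = 0
Factored: (r - 5)² = 0
Repeated root: r = 5
General solution: y = (C₁ + C₂x)e^(5x)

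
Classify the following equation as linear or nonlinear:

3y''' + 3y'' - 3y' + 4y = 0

Linear (y and its derivatives appear to the first power only, no products of y terms)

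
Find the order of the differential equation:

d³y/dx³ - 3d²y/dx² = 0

The order is 3 (highest derivative is of order 3).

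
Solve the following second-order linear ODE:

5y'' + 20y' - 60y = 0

Characteristic equation: 5r² + 20r - 60 = 0
Divide by 5: r² + 4r - 12 = 0
Roots: r = 2, -6 (distinct real)
General solution: y = C₁e^(2x) + C₂e^(-6x)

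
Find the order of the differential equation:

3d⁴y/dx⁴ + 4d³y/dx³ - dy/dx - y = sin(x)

The order is 4 (highest derivative is of order 4).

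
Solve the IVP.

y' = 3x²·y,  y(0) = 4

General solution: y = Ce^(x³)
Applying IC y(0) = 4:
Particular solution: y = 4e^(x³)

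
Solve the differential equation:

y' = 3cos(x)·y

Separating variables and integrating:
ln|y| = 3sin(x) + C

General solution: y = Ce^(3sin(x))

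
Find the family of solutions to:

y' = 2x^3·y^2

Separating variables and integrating:
-1/y = x^4/2 + C

General solution: y^-1 = (-1/2)x^4 + C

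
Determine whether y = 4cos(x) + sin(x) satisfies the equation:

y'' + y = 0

Verification:
y'' = -4cos(x) - sin(x)
y'' + y = 0 ✓

Yes, it is a solution.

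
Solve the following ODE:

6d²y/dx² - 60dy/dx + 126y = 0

Characteristic equation: 6r² - 60r + 126 = 0
Divide by 6: r² - 10r + 21 = 0
Roots: r = 7, 3 (distinct real)
General solution: y = C₁e^(7x) + C₂e^(3x)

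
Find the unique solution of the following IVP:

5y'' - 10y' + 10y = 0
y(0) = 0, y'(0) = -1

General solution: y = e^x(C₁cos(x) + C₂sin(x))
Complex roots r = 1 ± i
Applying ICs: C₁ = 0, C₂ = -1
Particular solution: y = e^x(-sin(x))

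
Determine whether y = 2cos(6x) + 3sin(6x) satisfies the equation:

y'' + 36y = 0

Verification:
y'' = -72cos(6x) - 108sin(6x)
y'' + 36y = 0 ✓

Yes, it is a solution.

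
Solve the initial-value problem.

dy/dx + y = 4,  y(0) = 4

General solution: y = 4 + Ce^(-x)
Applying y(0) = 4: C = 4 - 4 = 0
Particular solution: y = 4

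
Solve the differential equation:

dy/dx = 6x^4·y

Separating variables and integrating:
ln|y| = 6x^5/5 + C

General solution: y = Ce^(6x^5/5)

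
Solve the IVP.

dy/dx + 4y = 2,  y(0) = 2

General solution: y = 1/2 + Ce^(-4x)
Applying y(0) = 2: C = 2 - 1/2 = 3/2
Particular solution: y = 1/2 + (3/2)e^(-4x)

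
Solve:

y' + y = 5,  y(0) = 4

General solution: y = 5 + Ce^(-x)
Applying y(0) = 4: C = 4 - 5 = -1
Particular solution: y = 5 - e^(-x)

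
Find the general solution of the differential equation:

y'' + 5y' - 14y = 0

Characteristic equation: r² + 5r - 14 = 0
Roots: r = 2, -7 (distinct real)
General solution: y = C₁e^(2x) + C₂e^(-7x)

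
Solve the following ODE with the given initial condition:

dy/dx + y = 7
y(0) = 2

General solution: y = 7 + Ce^(-x)
Applying y(0) = 2: C = 2 - 7 = -5
Particular solution: y = 7 - 5e^(-x)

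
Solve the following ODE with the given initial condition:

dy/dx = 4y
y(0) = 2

General solution: y = Ce^(4x)
Applying IC y(0) = 2:
Particular solution: y = 2e^(4x)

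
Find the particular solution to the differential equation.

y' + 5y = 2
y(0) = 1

General solution: y = 2/5 + Ce^(-5x)
Applying y(0) = 1: C = 1 - 2/5 = 3/5
Particular solution: y = 2/5 + (3/5)e^(-5x)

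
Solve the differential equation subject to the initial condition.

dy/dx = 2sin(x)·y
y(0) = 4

General solution: y = Ce^(-2cos(x))
Applying IC y(0) = 4:
Particular solution: y = 4e^(2(1-cos(x)))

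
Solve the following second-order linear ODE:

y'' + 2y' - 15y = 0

Characteristic equation: r² + 2r - 15 = 0
Roots: r = 3, -5 (distinct real)
General solution: y = C₁e^(3x) + C₂e^(-5x)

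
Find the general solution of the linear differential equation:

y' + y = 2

Using integrating factor method:

General solution: y = 2 + Ce^(-x)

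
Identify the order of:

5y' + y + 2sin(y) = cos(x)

The order is 1 (highest derivative is of order 1).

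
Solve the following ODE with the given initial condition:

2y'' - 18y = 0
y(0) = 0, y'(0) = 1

General solution: y = C₁e^(3x) + C₂e^(-3x)
Applying ICs: C₁ = 1/6, C₂ = -1/6
Particular solution: y = (1/6)e^(3x) - (1/6)e^(-3x)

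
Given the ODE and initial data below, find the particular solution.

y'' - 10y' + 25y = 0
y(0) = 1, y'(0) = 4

General solution: y = (C₁ + C₂x)e^(5x)
Repeated root r = 5
Applying ICs: C₁ = 1, C₂ = -1
Particular solution: y = (1 - x)e^(5x)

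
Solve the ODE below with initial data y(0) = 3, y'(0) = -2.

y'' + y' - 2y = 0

General solution: y = C₁e^x + C₂e^(-2x)
Applying ICs: C₁ = 4/3, C₂ = 5/3
Particular solution: y = (4/3)e^x + (5/3)e^(-2x)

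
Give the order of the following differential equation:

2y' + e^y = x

The order is 1 (highest derivative is of order 1).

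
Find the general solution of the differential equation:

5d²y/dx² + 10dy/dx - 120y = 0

Characteristic equation: 5r² + 10r - 120 = 0
Divide by 5: r² + 2r - 24 = 0
Roots: r = 4, -6 (distinct real)
General solution: y = C₁e^(4x) + C₂e^(-6x)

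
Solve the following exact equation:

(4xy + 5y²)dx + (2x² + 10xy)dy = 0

Verify exactness: ∂M/∂y = ∂N/∂x ✓
Find F(x,y) such that ∂F/∂x = M, ∂F/∂y = N
Solution: 2x²y + 5xy² = C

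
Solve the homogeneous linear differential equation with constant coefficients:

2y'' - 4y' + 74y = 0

Characteristic equation: 2r² - 4r + 74 = 0
Divide by 2: r² - 2r + 37 = 0
Roots: r = 1 ± 6i (complex conjugates)
General solution: y = e^x(C₁cos(6x) + C₂sin(6x))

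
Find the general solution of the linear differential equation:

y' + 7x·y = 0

Using integrating factor method:

General solution: y = Ce^(-7x^2/2)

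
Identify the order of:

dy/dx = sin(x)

The order is 1 (highest derivative is of order 1).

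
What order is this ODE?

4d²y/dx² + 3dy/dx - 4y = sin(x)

The order is 2 (highest derivative is of order 2).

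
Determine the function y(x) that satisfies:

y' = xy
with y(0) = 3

General solution: y = Ce^(x²/2)
Applying IC y(0) = 3:
Particular solution: y = 3e^(x²/2)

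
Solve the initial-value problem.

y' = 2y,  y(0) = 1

General solution: y = Ce^(2x)
Applying IC y(0) = 1:
Particular solution: y = e^(2x)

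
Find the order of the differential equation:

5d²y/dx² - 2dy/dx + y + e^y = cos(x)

The order is 2 (highest derivative is of order 2).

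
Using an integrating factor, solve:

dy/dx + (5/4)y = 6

Using integrating factor method:

General solution: y = 24/5 + Ce^(-5x/4)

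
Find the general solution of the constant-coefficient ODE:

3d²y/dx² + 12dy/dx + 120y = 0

Characteristic equation: 3r² + 12r + 120 = 0
Divide by 3: r² + 4r + 40 = 0
Roots: r = -2 ± 6i (complex conjugates)
General solution: y = e^(-2x)(C₁cos(6x) + C₂sin(6x))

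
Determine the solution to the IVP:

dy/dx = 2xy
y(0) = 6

General solution: y = Ce^(x²)
Applying IC y(0) = 6:
Particular solution: y = 6e^(x²)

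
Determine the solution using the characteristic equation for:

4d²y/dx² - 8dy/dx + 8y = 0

Characteristic equation: 4r² - 8r + 8 = 0
Divide by 4: r² - 2r + 2 = 0
Roots: r = 1 ± i (complex conjugates)
General solution: y = e^x(C₁cos(x) + C₂sin(x))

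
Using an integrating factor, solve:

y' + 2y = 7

Using integrating factor method:

General solution: y = 7/2 + Ce^(-2x)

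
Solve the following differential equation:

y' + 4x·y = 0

Using integrating factor method:

General solution: y = Ce^(-2x^2)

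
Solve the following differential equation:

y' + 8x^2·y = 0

Using integrating factor method:

General solution: y = Ce^(-8x^3/3)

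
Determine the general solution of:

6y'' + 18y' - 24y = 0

Characteristic equation: 6r² + 18r - 24 = 0
Divide by 6: r² + 3r - 4 = 0
Roots: r = 1, -4 (distinct real)
General solution: y = C₁e^x + C₂e^(-4x)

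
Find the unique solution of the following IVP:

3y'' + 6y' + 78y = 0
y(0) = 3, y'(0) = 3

General solution: y = e^(-x)(C₁cos(5x) + C₂sin(5x))
Complex roots r = -1 ± 5i
Applying ICs: C₁ = 3, C₂ = 6/5
Particular solution: y = e^(-x)(3cos(5x) + (6/5)sin(5x))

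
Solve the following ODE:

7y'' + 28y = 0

Characteristic equation: 7r² + 28 = 0
Divide by 7: r² + 4 = 0
Roots: r = ±2i (complex conjugates)
General solution: y = C₁cos(2x) + C₂sin(2x)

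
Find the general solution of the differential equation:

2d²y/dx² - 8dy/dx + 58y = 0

Characteristic equation: 2r² - 8r + 58 = 0
Divide by 2: r² - 4r + 29 = 0
Roots: r = 2 ± 5i (complex conjugates)
General solution: y = e^(2x)(C₁cos(5x) + C₂sin(5x))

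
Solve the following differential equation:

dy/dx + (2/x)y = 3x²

Using integrating factor method:

General solution: y = (3/5)x^3 + Cx^(-2)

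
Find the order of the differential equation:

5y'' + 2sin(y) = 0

The order is 2 (highest derivative is of order 2).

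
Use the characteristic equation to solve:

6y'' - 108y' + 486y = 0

Characteristic equation: 6r² - 108r + 486 = 0
Divide by 6: r² - 18r + 81 = 0
Factored: (r - 9)² = 0
Repeated root: r = 9
General solution: y = (C₁ + C₂x)e^(9x)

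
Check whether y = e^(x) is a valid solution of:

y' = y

Verification:
y = e^(x)
y' = e^(x)
y = e^(x)
y' = y ✓

Yes, it is a solution.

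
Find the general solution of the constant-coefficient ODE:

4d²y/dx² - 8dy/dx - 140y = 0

Characteristic equation: 4r² - 8r - 140 = 0
Divide by 4: r² - 2r - 35 = 0
Roots: r = 7, -5 (distinct real)
General solution: y = C₁e^(7x) + C₂e^(-5x)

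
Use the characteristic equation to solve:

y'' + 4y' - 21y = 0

Characteristic equation: r² + 4r - 21 = 0
Roots: r = 3, -7 (distinct real)
General solution: y = C₁e^(3x) + C₂e^(-7x)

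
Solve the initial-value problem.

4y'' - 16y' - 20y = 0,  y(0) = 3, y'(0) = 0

General solution: y = C₁e^(5x) + C₂e^(-x)
Applying ICs: C₁ = 1/2, C₂ = 5/2
Particular solution: y = (1/2)e^(5x) + (5/2)e^(-x)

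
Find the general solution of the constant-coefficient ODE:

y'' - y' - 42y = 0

Characteristic equation: r² - r - 42 = 0
Roots: r = 7, -6 (distinct real)
General solution: y = C₁e^(7x) + C₂e^(-6x)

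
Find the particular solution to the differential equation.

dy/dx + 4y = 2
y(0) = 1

General solution: y = 1/2 + Ce^(-4x)
Applying y(0) = 1: C = 1 - 1/2 = 1/2
Particular solution: y = 1/2 + (1/2)e^(-4x)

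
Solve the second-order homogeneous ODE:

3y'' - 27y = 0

Characteristic equation: 3r² - 27 = 0
Divide by 3: r² - 9 = 0
Roots: r = 3, -3 (distinct real)
General solution: y = C₁e^(3x) + C₂e^(-3x)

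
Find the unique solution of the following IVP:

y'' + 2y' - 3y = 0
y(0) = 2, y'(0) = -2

General solution: y = C₁e^x + C₂e^(-3x)
Applying ICs: C₁ = 1, C₂ = 1
Particular solution: y = e^x + e^(-3x)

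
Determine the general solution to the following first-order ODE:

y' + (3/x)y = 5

Using integrating factor method:

General solution: y = (5/4)x + Cx^(-3)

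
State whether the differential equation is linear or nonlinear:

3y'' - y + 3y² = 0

Nonlinear (y² term)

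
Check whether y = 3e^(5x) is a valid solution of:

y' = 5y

Verification:
y = 3e^(5x)
y' = 15e^(5x)
5y = 15e^(5x)
y' = 5y ✓

Yes, it is a solution.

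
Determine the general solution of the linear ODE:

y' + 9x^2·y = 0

Using integrating factor method:

General solution: y = Ce^(-3x^3)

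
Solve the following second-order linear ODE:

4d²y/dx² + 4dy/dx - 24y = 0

Characteristic equation: 4r² + 4r - 24 = 0
Divide by 4: r² + r - 6 = 0
Roots: r = 2, -3 (distinct real)
General solution: y = C₁e^(2x) + C₂e^(-3x)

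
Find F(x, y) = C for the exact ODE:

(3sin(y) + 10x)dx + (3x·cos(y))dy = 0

Verify exactness: ∂M/∂y = ∂N/∂x ✓
Find F(x,y) such that ∂F/∂x = M, ∂F/∂y = N
Solution: 3x·sin(y) + 5x² = C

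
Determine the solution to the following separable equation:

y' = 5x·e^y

Separating variables and integrating:
-e^(-y) = 5x²/2 + C

General solution: y = -ln(C - 5x²/2)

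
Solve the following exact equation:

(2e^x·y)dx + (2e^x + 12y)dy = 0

Verify exactness: ∂M/∂y = ∂N/∂x ✓
Find F(x,y) such that ∂F/∂x = M, ∂F/∂y = N
Solution: 2e^x·y + 6y² = C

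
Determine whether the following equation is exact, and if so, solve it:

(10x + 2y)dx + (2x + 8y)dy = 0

Verify exactness: ∂M/∂y = ∂N/∂x ✓
Find F(x,y) such that ∂F/∂x = M, ∂F/∂y = N
Solution: 5x² + 2xy + 4y² = C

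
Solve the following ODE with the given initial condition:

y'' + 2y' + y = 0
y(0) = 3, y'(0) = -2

General solution: y = (C₁ + C₂x)e^(-x)
Repeated root r = -1
Applying ICs: C₁ = 3, C₂ = 1
Particular solution: y = (3 + x)e^(-x)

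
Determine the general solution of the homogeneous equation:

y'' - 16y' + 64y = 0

Characteristic equation: r² - 16r + 64 = 0
Factored: (r - 8)² = 0
Repeated root: r = 8
General solution: y = (C₁ + C₂x)e^(8x)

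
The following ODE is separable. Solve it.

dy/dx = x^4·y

Separating variables and integrating:
ln|y| = x^5/5 + C

General solution: y = Ce^(x^5/5)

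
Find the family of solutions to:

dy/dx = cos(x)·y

Separating variables and integrating:
ln|y| = sin(x) + C

General solution: y = Ce^(sin(x))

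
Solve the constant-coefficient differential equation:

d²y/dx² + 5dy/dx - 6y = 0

Characteristic equation: r² + 5r - 6 = 0
Roots: r = 1, -6 (distinct real)
General solution: y = C₁e^x + C₂e^(-6x)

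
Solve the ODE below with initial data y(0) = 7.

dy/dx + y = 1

General solution: y = 1 + Ce^(-x)
Applying y(0) = 7: C = 7 - 1 = 6
Particular solution: y = 1 + 6e^(-x)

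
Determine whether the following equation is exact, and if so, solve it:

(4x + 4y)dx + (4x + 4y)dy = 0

Verify exactness: ∂M/∂y = ∂N/∂x ✓
Find F(x,y) such that ∂F/∂x = M, ∂F/∂y = N
Solution: 2x² + 4xy + 2y² = C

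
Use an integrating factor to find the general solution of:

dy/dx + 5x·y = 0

Using integrating factor method:

General solution: y = Ce^(-5x^2/2)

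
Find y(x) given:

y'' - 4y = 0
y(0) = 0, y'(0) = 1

General solution: y = C₁e^(2x) + C₂e^(-2x)
Applying ICs: C₁ = 1/4, C₂ = -1/4
Particular solution: y = (1/4)e^(2x) - (1/4)e^(-2x)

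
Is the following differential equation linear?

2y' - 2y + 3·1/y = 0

No. Nonlinear (1/y term)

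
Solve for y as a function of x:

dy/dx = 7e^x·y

Separating variables and integrating:
ln|y| = 7e^x + C

General solution: y = Ce^(7e^x)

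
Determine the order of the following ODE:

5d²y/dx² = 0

The order is 2 (highest derivative is of order 2).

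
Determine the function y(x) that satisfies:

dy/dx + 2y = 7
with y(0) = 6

General solution: y = 7/2 + Ce^(-2x)
Applying y(0) = 6: C = 6 - 7/2 = 5/2
Particular solution: y = 7/2 + (5/2)e^(-2x)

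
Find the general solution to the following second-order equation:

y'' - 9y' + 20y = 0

Characteristic equation: r² - 9r + 20 = 0
Roots: r = 5, 4 (distinct real)
General solution: y = C₁e^(5x) + C₂e^(4x)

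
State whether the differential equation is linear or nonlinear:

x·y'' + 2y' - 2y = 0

Linear (y and its derivatives appear to the first power only, no products of y terms)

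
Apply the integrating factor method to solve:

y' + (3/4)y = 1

Using integrating factor method:

General solution: y = 4/3 + Ce^(-3x/4)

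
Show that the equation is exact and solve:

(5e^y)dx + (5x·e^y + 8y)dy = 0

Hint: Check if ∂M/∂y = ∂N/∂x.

Verify exactness: ∂M/∂y = ∂N/∂x ✓
Find F(x,y) such that ∂F/∂x = M, ∂F/∂y = N
Solution: 5x·e^y + 4y² = C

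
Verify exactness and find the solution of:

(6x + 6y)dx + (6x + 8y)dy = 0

Verify exactness: ∂M/∂y = ∂N/∂x ✓
Find F(x,y) such that ∂F/∂x = M, ∂F/∂y = N
Solution: 3x² + 6xy + 4y² = C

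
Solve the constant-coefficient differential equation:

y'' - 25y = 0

Characteristic equation: r² - 25 = 0
Roots: r = 5, -5 (distinct real)
General solution: y = C₁e^(5x) + C₂e^(-5x)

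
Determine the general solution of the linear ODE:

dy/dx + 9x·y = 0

Using integrating factor method:

General solution: y = Ce^(-9x^2/2)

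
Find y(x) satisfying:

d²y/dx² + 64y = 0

Characteristic equation: r² + 64 = 0
Roots: r = ±8i (complex conjugates)
General solution: y = C₁cos(8x) + C₂sin(8x)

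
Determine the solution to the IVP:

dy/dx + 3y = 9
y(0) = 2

General solution: y = 3 + Ce^(-3x)
Applying y(0) = 2: C = 2 - 3 = -1
Particular solution: y = 3 - e^(-3x)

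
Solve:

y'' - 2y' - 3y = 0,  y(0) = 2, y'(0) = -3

General solution: y = C₁e^(3x) + C₂e^(-x)
Applying ICs: C₁ = -1/4, C₂ = 9/4
Particular solution: y = -(1/4)e^(3x) + (9/4)e^(-x)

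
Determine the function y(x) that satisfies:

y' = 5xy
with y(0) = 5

General solution: y = Ce^(5x²/2)
Applying IC y(0) = 5:
Particular solution: y = 5e^(5x²/2)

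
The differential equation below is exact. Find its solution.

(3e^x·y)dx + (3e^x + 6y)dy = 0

Verify exactness: ∂M/∂y = ∂N/∂x ✓
Find F(x,y) such that ∂F/∂x = M, ∂F/∂y = N
Solution: 3e^x·y + 3y² = C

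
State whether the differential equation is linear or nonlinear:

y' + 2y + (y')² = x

Nonlinear ((y')² term)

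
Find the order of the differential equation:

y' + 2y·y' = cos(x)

The order is 1 (highest derivative is of order 1).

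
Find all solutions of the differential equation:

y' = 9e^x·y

Separating variables and integrating:
ln|y| = 9e^x + C

General solution: y = Ce^(9e^x)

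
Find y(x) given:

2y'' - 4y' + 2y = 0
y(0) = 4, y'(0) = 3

General solution: y = (C₁ + C₂x)e^x
Repeated root r = 1
Applying ICs: C₁ = 4, C₂ = -1
Particular solution: y = (4 - x)e^x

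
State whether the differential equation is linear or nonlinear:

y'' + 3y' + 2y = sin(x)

Linear (y and its derivatives appear to the first power only, no products of y terms)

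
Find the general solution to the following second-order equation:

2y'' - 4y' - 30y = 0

Characteristic equation: 2r² - 4r - 30 = 0
Divide by 2: r² - 2r - 15 = 0
Roots: r = 5, -3 (distinct real)
General solution: y = C₁e^(5x) + C₂e^(-3x)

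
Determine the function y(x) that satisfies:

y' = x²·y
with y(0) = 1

General solution: y = Ce^(x³/3)
Applying IC y(0) = 1:
Particular solution: y = e^(x³/3)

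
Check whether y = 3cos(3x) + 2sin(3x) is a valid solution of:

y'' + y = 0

Verification:
y'' = -27cos(3x) - 18sin(3x)
y'' + y ≠ 0 (frequency mismatch: got 9 instead of 1)

No, it is not a solution.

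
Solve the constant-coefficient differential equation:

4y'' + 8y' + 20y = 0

Characteristic equation: 4r² + 8r + 20 = 0
Divide by 4: r² + 2r + 5 = 0
Roots: r = -1 ± 2i (complex conjugates)
General solution: y = e^(-x)(C₁cos(2x) + C₂sin(2x))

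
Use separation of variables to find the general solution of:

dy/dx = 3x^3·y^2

Separating variables and integrating:
-1/y = 3x^4/4 + C

General solution: y^-1 = (-3/4)x^4 + C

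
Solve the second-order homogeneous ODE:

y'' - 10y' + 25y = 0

Characteristic equation: r² - 10r + 25 = 0
Factored: (r - 5)² = 0
Repeated root: r = 5
General solution: y = (C₁ + C₂x)e^(5x)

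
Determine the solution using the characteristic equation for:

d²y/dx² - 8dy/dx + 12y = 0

Characteristic equation: r² - 8r + 12 = 0
Roots: r = 6, 2 (distinct real)
General solution: y = C₁e^(6x) + C₂e^(2x)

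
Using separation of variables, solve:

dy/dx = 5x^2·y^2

Separating variables and integrating:
-1/y = 5x^3/3 + C

General solution: y^-1 = (-5/3)x^3 + C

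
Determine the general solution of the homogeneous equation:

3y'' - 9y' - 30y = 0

Characteristic equation: 3r² - 9r - 30 = 0
Divide by 3: r² - 3r - 10 = 0
Roots: r = 5, -2 (distinct real)
General solution: y = C₁e^(5x) + C₂e^(-2x)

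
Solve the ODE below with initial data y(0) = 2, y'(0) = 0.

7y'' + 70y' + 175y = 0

General solution: y = (C₁ + C₂x)e^(-5x)
Repeated root r = -5
Applying ICs: C₁ = 2, C₂ = 10
Particular solution: y = (2 + 10x)e^(-5x)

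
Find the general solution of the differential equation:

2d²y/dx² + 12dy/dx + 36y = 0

Characteristic equation: 2r² + 12r + 36 = 0
Divide by 2: r² + 6r + 18 = 0
Roots: r = -3 ± 3i (complex conjugates)
General solution: y = e^(-3x)(C₁cos(3x) + C₂sin(3x))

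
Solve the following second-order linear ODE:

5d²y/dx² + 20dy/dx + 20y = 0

Characteristic equation: 5r² + 20r + 20 = 0
Divide by 5: r² + 4r + 4 = 0
Factored: (r + 2)² = 0
Repeated root: r = -2
General solution: y = (C₁ + C₂x)e^(-2x)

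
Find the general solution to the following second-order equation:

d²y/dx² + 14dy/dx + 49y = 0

Characteristic equation: r² + 14r + 49 = 0
Factored: (r + 7)² = 0
Repeated root: r = -7
General solution: y = (C₁ + C₂x)e^(-7x)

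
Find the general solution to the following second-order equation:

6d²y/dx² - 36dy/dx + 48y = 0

Characteristic equation: 6r² - 36r + 48 = 0
Divide by 6: r² - 6r + 8 = 0
Roots: r = 4, 2 (distinct real)
General solution: y = C₁e^(4x) + C₂e^(2x)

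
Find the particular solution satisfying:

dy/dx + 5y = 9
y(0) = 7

General solution: y = 9/5 + Ce^(-5x)
Applying y(0) = 7: C = 7 - 9/5 = 26/5
Particular solution: y = 9/5 + (26/5)e^(-5x)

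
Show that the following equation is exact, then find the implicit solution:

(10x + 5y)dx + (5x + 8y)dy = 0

Verify exactness: ∂M/∂y = ∂N/∂x ✓
Find F(x,y) such that ∂F/∂x = M, ∂F/∂y = N
Solution: 5x² + 5xy + 4y² = C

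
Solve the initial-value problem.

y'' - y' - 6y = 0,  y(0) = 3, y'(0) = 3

General solution: y = C₁e^(3x) + C₂e^(-2x)
Applying ICs: C₁ = 9/5, C₂ = 6/5
Particular solution: y = (9/5)e^(3x) + (6/5)e^(-2x)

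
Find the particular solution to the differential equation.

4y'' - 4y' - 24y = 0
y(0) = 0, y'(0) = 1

General solution: y = C₁e^(3x) + C₂e^(-2x)
Applying ICs: C₁ = 1/5, C₂ = -1/5
Particular solution: y = (1/5)e^(3x) - (1/5)e^(-2x)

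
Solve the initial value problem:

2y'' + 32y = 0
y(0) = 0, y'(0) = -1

General solution: y = C₁cos(4x) + C₂sin(4x)
Complex roots r = ±4i
Applying ICs: C₁ = 0, C₂ = -1/4
Particular solution: y = -(1/4)sin(4x)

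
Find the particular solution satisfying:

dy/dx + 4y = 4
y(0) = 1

General solution: y = 1 + Ce^(-4x)
Applying y(0) = 1: C = 1 - 1 = 0
Particular solution: y = 1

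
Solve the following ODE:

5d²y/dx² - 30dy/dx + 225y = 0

Characteristic equation: 5r² - 30r + 225 = 0
Divide by 5: r² - 6r + 45 = 0
Roots: r = 3 ± 6i (complex conjugates)
General solution: y = e^(3x)(C₁cos(6x) + C₂sin(6x))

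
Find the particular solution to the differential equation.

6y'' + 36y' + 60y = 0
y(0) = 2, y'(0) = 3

General solution: y = e^(-3x)(C₁cos(x) + C₂sin(x))
Complex roots r = -3 ± i
Applying ICs: C₁ = 2, C₂ = 9
Particular solution: y = e^(-3x)(2cos(x) + 9sin(x))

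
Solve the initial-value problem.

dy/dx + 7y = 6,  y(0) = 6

General solution: y = 6/7 + Ce^(-7x)
Applying y(0) = 6: C = 6 - 6/7 = 36/7
Particular solution: y = 6/7 + (36/7)e^(-7x)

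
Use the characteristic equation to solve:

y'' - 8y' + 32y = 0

Characteristic equation: r² - 8r + 32 = 0
Roots: r = 4 ± 4i (complex conjugates)
General solution: y = e^(4x)(C₁cos(4x) + C₂sin(4x))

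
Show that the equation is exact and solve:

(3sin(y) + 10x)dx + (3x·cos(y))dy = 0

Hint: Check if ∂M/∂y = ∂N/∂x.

Verify exactness: ∂M/∂y = ∂N/∂x ✓
Find F(x,y) such that ∂F/∂x = M, ∂F/∂y = N
Solution: 3x·sin(y) + 5x² = C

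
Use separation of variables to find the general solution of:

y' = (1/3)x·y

Separating variables and integrating:
ln|y| = x^2/6 + C

General solution: y = Ce^(x^2/6)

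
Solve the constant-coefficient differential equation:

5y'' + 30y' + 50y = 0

Characteristic equation: 5r² + 30r + 50 = 0
Divide by 5: r² + 6r + 10 = 0
Roots: r = -3 ± i (complex conjugates)
General solution: y = e^(-3x)(C₁cos(x) + C₂sin(x))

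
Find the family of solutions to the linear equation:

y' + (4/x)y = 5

Using integrating factor method:

General solution: y = x + Cx^(-4)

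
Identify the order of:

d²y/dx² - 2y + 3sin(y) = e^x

The order is 2 (highest derivative is of order 2).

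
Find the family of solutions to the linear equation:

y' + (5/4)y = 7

Using integrating factor method:

General solution: y = 28/5 + Ce^(-5x/4)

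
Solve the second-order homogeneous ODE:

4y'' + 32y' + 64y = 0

Characteristic equation: 4r² + 32r + 64 = 0
Divide by 4: r² + 8r + 16 = 0
Factored: (r + 4)² = 0
Repeated root: r = -4
General solution: y = (C₁ + C₂x)e^(-4x)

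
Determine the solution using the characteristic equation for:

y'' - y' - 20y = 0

Characteristic equation: r² - r - 20 = 0
Roots: r = 5, -4 (distinct real)
General solution: y = C₁e^(5x) + C₂e^(-4x)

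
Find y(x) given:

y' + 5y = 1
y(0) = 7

General solution: y = 1/5 + Ce^(-5x)
Applying y(0) = 7: C = 7 - 1/5 = 34/5
Particular solution: y = 1/5 + (34/5)e^(-5x)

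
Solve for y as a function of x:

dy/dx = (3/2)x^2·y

Separating variables and integrating:
ln|y| = x^3/2 + C

General solution: y = Ce^(x^3/2)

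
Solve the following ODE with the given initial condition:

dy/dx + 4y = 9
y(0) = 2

General solution: y = 9/4 + Ce^(-4x)
Applying y(0) = 2: C = 2 - 9/4 = -1/4
Particular solution: y = 9/4 - (1/4)e^(-4x)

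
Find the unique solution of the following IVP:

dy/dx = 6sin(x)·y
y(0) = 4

General solution: y = Ce^(-6cos(x))
Applying IC y(0) = 4:
Particular solution: y = 4e^(6(1-cos(x)))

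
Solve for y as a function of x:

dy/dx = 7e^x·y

Separating variables and integrating:
ln|y| = 7e^x + C

General solution: y = Ce^(7e^x)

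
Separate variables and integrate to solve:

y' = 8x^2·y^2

Separating variables and integrating:
-1/y = 8x^3/3 + C

General solution: y^-1 = (-8/3)x^3 + C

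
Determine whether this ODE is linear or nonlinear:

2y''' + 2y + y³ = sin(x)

Nonlinear (y³ term)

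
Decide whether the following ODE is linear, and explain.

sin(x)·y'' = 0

Linear (y and its derivatives appear to the first power only, no products of y terms)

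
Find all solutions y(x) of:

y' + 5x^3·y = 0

Using integrating factor method:

General solution: y = Ce^(-5x^4/4)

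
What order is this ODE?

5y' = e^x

The order is 1 (highest derivative is of order 1).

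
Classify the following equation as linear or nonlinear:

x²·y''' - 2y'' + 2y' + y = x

Linear (y and its derivatives appear to the first power only, no products of y terms)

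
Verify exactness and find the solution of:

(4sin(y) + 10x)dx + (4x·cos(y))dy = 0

Verify exactness: ∂M/∂y = ∂N/∂x ✓
Find F(x,y) such that ∂F/∂x = M, ∂F/∂y = N
Solution: 4x·sin(y) + 5x² = C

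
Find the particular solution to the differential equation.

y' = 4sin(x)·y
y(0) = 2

General solution: y = Ce^(-4cos(x))
Applying IC y(0) = 2:
Particular solution: y = 2e^(4(1-cos(x)))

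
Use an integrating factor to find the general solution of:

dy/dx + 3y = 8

Using integrating factor method:

General solution: y = 8/3 + Ce^(-3x)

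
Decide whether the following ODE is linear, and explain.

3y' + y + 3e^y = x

Nonlinear (e^y is nonlinear in y)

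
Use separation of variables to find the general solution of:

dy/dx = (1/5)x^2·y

Separating variables and integrating:
ln|y| = x^3/15 + C

General solution: y = Ce^(x^3/15)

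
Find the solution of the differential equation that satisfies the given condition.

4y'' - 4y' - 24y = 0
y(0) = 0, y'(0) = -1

General solution: y = C₁e^(3x) + C₂e^(-2x)
Applying ICs: C₁ = -1/5, C₂ = 1/5
Particular solution: y = -(1/5)e^(3x) + (1/5)e^(-2x)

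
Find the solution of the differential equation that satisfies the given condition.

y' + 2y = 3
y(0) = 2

General solution: y = 3/2 + Ce^(-2x)
Applying y(0) = 2: C = 2 - 3/2 = 1/2
Particular solution: y = 3/2 + (1/2)e^(-2x)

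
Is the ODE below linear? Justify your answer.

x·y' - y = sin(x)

Yes. Linear (y and its derivatives appear to the first power only, no products of y terms)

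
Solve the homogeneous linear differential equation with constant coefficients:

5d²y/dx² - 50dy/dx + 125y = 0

Characteristic equation: 5r² - 50r + 125 = 0
Divide by 5: r² - 10r + 25 = 0
Factored: (r - 5)² = 0
Repeated root: r = 5
General solution: y = (C₁ + C₂x)e^(5x)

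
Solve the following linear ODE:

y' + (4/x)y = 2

Using integrating factor method:

General solution: y = (2/5)x + Cx^(-4)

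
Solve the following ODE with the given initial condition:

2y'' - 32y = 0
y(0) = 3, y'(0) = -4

General solution: y = C₁e^(4x) + C₂e^(-4x)
Applying ICs: C₁ = 1, C₂ = 2
Particular solution: y = e^(4x) + 2e^(-4x)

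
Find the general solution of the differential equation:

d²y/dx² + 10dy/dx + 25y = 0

Characteristic equation: r² + 10r + 25 = 0
Factored: (r + 5)² = 0
Repeated root: r = -5
General solution: y = (C₁ + C₂x)e^(-5x)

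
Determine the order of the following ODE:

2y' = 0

The order is 1 (highest derivative is of order 1).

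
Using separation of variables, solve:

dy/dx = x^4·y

Separating variables and integrating:
ln|y| = x^5/5 + C

General solution: y = Ce^(x^5/5)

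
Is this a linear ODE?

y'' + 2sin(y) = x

No. Nonlinear (sin(y) is nonlinear in y)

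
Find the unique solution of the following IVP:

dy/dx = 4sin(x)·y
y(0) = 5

General solution: y = Ce^(-4cos(x))
Applying IC y(0) = 5:
Particular solution: y = 5e^(4(1-cos(x)))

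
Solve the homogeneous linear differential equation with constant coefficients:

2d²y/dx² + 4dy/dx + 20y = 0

Characteristic equation: 2r² + 4r + 20 = 0
Divide by 2: r² + 2r + 10 = 0
Roots: r = -1 ± 3i (complex conjugates)
General solution: y = e^(-x)(C₁cos(3x) + C₂sin(3x))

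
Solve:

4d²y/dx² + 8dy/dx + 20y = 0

Characteristic equation: 4r² + 8r + 20 = 0
Divide by 4: r² + 2r + 5 = 0
Roots: r = -1 ± 2i (complex conjugates)
General solution: y = e^(-x)(C₁cos(2x) + C₂sin(2x))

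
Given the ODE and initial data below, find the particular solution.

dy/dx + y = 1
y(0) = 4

General solution: y = 1 + Ce^(-x)
Applying y(0) = 4: C = 4 - 1 = 3
Particular solution: y = 1 + 3e^(-x)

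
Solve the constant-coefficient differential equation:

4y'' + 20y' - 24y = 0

Characteristic equation: 4r² + 20r - 24 = 0
Divide by 4: r² + 5r - 6 = 0
Roots: r = 1, -6 (distinct real)
General solution: y = C₁e^x + C₂e^(-6x)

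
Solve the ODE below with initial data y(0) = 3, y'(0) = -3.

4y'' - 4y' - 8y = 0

General solution: y = C₁e^(2x) + C₂e^(-x)
Applying ICs: C₁ = 0, C₂ = 3
Particular solution: y = 3e^(-x)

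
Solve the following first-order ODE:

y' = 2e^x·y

Separating variables and integrating:
ln|y| = 2e^x + C

General solution: y = Ce^(2e^x)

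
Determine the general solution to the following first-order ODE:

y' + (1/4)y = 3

Using integrating factor method:

General solution: y = 12 + Ce^(-x/4)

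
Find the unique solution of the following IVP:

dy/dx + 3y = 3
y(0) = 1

General solution: y = 1 + Ce^(-3x)
Applying y(0) = 1: C = 1 - 1 = 0
Particular solution: y = 1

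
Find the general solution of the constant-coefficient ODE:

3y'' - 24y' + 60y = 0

Characteristic equation: 3r² - 24r + 60 = 0
Divide by 3: r² - 8r + 20 = 0
Roots: r = 4 ± 2i (complex conjugates)
General solution: y = e^(4x)(C₁cos(2x) + C₂sin(2x))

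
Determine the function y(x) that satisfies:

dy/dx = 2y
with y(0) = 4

General solution: y = Ce^(2x)
Applying IC y(0) = 4:
Particular solution: y = 4e^(2x)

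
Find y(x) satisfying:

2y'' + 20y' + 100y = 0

Characteristic equation: 2r² + 20r + 100 = 0
Divide by 2: r² + 10r + 50 = 0
Roots: r = -5 ± 5i (complex conjugates)
General solution: y = e^(-5x)(C₁cos(5x) + C₂sin(5x))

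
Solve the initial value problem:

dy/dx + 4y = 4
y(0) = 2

General solution: y = 1 + Ce^(-4x)
Applying y(0) = 2: C = 2 - 1 = 1
Particular solution: y = 1 + e^(-4x)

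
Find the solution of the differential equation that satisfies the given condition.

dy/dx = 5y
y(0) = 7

General solution: y = Ce^(5x)
Applying IC y(0) = 7:
Particular solution: y = 7e^(5x)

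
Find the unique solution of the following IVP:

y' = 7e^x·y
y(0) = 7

General solution: y = Ce^(7e^x)
Applying IC y(0) = 7:
Particular solution: y = 7e^(7(e^x - 1))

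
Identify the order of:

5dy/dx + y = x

The order is 1 (highest derivative is of order 1).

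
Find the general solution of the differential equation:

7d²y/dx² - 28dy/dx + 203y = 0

Characteristic equation: 7r² - 28r + 203 = 0
Divide by 7: r² - 4r + 29 = 0
Roots: r = 2 ± 5i (complex conjugates)
General solution: y = e^(2x)(C₁cos(5x) + C₂sin(5x))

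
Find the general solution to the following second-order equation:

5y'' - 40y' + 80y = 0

Characteristic equation: 5r² - 40r + 80 = 0
Divide by 5: r² - 8r + 16 = 0
Factored: (r - 4)² = 0
Repeated root: r = 4
General solution: y = (C₁ + C₂x)e^(4x)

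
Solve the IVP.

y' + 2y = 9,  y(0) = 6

General solution: y = 9/2 + Ce^(-2x)
Applying y(0) = 6: C = 6 - 9/2 = 3/2
Particular solution: y = 9/2 + (3/2)e^(-2x)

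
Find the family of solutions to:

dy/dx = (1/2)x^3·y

Separating variables and integrating:
ln|y| = x^4/8 + C

General solution: y = Ce^(x^4/8)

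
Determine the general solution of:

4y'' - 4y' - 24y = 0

Characteristic equation: 4r² - 4r - 24 = 0
Divide by 4: r² - r - 6 = 0
Roots: r = 3, -2 (distinct real)
General solution: y = C₁e^(3x) + C₂e^(-2x)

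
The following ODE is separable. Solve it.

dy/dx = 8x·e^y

Separating variables and integrating:
-e^(-y) = 4x² + C

General solution: y = -ln(C - 4x²)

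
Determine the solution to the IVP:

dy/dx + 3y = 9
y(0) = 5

General solution: y = 3 + Ce^(-3x)
Applying y(0) = 5: C = 5 - 3 = 2
Particular solution: y = 3 + 2e^(-3x)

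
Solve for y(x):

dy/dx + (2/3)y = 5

Using integrating factor method:

General solution: y = 15/2 + Ce^(-2x/3)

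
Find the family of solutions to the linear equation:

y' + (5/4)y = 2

Using integrating factor method:

General solution: y = 8/5 + Ce^(-5x/4)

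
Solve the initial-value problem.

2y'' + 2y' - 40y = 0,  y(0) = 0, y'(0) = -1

General solution: y = C₁e^(4x) + C₂e^(-5x)
Applying ICs: C₁ = -1/9, C₂ = 1/9
Particular solution: y = -(1/9)e^(4x) + (1/9)e^(-5x)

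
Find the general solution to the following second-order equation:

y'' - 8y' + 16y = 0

Characteristic equation: r² - 8r + 16 = 0
Factored: (r - 4)² = 0
Repeated root: r = 4
General solution: y = (C₁ + C₂x)e^(4x)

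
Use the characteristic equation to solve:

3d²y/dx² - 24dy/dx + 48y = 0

Characteristic equation: 3r² - 24r + 48 = 0
Divide by 3: r² - 8r + 16 = 0
Factored: (r - 4)² = 0
Repeated root: r = 4
General solution: y = (C₁ + C₂x)e^(4x)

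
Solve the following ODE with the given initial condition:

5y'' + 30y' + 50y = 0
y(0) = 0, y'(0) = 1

General solution: y = e^(-3x)(C₁cos(x) + C₂sin(x))
Complex roots r = -3 ± i
Applying ICs: C₁ = 0, C₂ = 1
Particular solution: y = e^(-3x)(sin(x))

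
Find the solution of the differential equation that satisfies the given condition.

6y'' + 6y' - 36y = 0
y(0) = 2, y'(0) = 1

General solution: y = C₁e^(2x) + C₂e^(-3x)
Applying ICs: C₁ = 7/5, C₂ = 3/5
Particular solution: y = (7/5)e^(2x) + (3/5)e^(-3x)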